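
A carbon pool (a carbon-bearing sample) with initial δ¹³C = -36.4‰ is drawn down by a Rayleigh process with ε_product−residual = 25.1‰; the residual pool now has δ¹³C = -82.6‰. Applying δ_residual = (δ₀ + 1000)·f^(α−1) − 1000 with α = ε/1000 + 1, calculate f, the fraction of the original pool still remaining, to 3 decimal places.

α − 1 = ε/1000 = 0.0251
(δ_res + 1000)/(δ₀ + 1000) = (-82.6 + 1000)/(-36.4 + 1000) = 917.4/963.6 = 0.952055
f = 0.952055^(1/0.0251) = exp(ln(0.952055)/0.0251) = exp(-0.04913/0.0251)
f = exp(-1.9575) = 0.1412

0.141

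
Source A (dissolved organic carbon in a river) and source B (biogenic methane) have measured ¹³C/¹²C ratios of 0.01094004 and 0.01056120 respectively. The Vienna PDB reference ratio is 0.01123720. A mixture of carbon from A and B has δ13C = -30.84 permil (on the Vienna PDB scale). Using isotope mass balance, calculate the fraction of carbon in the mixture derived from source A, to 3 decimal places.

δ_A = (0.01094004/0.01123720 − 1)×1000 = (0.973556 − 1)×1000 = -26.444 permil
δ_B = (0.01056120/0.01123720 − 1)×1000 = (0.939843 − 1)×1000 = -60.157 permil
f_A = (δ_mix − δ_B)/(δ_A − δ_B) = (-30.84 − (-60.157))/(-26.444 − (-60.157))
f_A = 29.317 / 33.713 = 0.8696

0.870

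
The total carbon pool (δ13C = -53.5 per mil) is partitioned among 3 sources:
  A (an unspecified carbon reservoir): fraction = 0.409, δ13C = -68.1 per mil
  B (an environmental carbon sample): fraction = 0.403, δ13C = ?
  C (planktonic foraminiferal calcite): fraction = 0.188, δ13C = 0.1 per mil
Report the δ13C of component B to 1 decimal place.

-63.7 per mil

Isotope mass balance: δ_bulk = Σ fᵢ·δᵢ.
-53.5 = 0.409×(-68.1) + 0.403×δ_B + 0.188×(0.1)
0.403·δ_B = -53.5 − (-27.834) = -25.666
δ_B = -25.666 / 0.403 = -63.69 per mil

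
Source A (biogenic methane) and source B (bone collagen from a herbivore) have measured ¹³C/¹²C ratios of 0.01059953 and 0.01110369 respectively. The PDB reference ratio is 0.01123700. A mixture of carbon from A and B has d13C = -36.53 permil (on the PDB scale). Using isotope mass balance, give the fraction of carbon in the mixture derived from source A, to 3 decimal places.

0.550

δ_A = (0.01059953/0.01123700 − 1)×1000 = (0.943270 − 1)×1000 = -56.730 permil
δ_B = (0.01110369/0.01123700 − 1)×1000 = (0.988137 − 1)×1000 = -11.863 permil
f_A = (δ_mix − δ_B)/(δ_A − δ_B) = (-36.53 − (-11.863))/(-56.730 − (-11.863))
f_A = -24.667 / -44.866 = 0.5498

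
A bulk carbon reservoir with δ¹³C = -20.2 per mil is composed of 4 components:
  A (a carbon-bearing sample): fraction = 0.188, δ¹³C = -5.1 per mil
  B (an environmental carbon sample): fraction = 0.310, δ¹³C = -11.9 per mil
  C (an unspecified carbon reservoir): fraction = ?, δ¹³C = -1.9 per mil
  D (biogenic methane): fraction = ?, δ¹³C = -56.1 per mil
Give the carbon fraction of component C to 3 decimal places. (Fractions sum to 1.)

Let f_C and f_D be the unknown fractions; fractions sum to 1 so f_C + f_D = 0.502.
Mass balance: Σ fᵢ·δᵢ = δ_bulk ⇒ f_C·(-1.9) + f_D·(-56.1) = -20.2 − (-4.648) = -15.552
Substitute f_D = 0.502 − f_C:
f_C·(-1.9 − -56.1) = -15.552 − 0.502×(-56.1) = 12.610
f_C = 12.610 / 54.2 = 0.2327

0.233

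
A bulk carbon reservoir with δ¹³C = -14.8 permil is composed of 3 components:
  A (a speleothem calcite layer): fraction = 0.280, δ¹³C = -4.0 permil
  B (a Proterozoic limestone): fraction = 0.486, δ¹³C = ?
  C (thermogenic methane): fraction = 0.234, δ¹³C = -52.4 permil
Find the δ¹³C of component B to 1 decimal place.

-2.9 permil

Isotope mass balance: δ_bulk = Σ fᵢ·δᵢ.
-14.8 = 0.280×(-4.0) + 0.486×δ_B + 0.234×(-52.4)
0.486·δ_B = -14.8 − (-13.382) = -1.418
δ_B = -1.418 / 0.486 = -2.92 permil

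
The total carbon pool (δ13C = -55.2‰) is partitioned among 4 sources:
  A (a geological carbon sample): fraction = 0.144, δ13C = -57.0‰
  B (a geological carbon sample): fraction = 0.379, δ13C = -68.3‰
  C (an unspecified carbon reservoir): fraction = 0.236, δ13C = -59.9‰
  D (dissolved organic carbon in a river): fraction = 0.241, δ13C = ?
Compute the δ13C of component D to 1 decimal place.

Isotope mass balance: δ_bulk = Σ fᵢ·δᵢ.
-55.2 = 0.144×(-57.0) + 0.379×(-68.3) + 0.236×(-59.9) + 0.241×δ_D
0.241·δ_D = -55.2 − (-48.230) = -6.970
δ_D = -6.970 / 0.241 = -28.92‰

-28.9‰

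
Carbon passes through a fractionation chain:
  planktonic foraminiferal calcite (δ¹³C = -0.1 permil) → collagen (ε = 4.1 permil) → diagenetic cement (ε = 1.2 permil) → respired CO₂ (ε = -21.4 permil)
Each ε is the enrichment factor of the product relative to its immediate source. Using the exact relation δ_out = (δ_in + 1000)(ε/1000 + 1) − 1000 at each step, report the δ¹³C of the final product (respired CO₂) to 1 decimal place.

-16.3 permil

step 1: δ = (-0.10 + 1000)·(4.1/1000 + 1) − 1000 = 4.00 permil
step 2: δ = (4.00 + 1000)·(1.2/1000 + 1) − 1000 = 5.20 permil
step 3: δ = (5.20 + 1000)·(-21.4/1000 + 1) − 1000 = -16.31 permil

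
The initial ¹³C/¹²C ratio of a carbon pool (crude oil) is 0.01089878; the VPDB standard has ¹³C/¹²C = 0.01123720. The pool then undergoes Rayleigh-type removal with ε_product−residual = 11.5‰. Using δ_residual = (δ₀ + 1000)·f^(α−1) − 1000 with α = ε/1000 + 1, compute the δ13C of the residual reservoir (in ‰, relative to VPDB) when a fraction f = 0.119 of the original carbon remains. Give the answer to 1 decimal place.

-53.6‰

δ₀ = (0.01089878/0.01123720 − 1)×1000 = (0.969884 − 1)×1000 = -30.116‰
α − 1 = ε/1000 = 0.0115
f^(α−1) = 0.119^(0.0115) = 0.975818
δ_res = (-30.116 + 1000) × 0.975818 − 1000 = 946.430 − 1000 = -53.57‰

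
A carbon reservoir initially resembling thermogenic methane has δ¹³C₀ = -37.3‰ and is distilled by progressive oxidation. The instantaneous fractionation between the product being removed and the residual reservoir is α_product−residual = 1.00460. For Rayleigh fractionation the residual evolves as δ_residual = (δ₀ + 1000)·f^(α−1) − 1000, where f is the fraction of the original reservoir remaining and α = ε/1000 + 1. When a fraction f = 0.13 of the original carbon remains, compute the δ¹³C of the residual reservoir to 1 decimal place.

Rayleigh residual: δ_res = (δ₀ + 1000)·f^(α−1) − 1000
α − 1 = 0.00460
f^(α−1) = 0.13^(0.00460) = 0.990659
δ_res = (-37.3 + 1000) × 0.990659 − 1000 = 953.707 − 1000 = -46.29‰

-46.3‰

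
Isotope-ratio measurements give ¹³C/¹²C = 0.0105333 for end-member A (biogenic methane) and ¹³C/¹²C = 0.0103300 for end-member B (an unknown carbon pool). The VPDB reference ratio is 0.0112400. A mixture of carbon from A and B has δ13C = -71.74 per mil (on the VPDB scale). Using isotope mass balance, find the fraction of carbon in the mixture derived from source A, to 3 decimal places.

0.510

δ_A = (0.0105333/0.0112400 − 1)×1000 = (0.937126 − 1)×1000 = -62.874 per mil
δ_B = (0.0103300/0.0112400 − 1)×1000 = (0.919039 − 1)×1000 = -80.961 per mil
f_A = (δ_mix − δ_B)/(δ_A − δ_B) = (-71.74 − (-80.961))/(-62.874 − (-80.961))
f_A = 9.221 / 18.087 = 0.5098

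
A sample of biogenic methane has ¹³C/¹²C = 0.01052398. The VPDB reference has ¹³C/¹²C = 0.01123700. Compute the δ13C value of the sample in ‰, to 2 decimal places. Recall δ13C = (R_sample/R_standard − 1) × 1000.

δ13C = (R_sample / R_standard − 1) × 1000
R_sample / R_standard = 0.01052398 / 0.01123700 = 0.936547
δ13C = (0.936547 − 1) × 1000 = -63.453‰

-63.45‰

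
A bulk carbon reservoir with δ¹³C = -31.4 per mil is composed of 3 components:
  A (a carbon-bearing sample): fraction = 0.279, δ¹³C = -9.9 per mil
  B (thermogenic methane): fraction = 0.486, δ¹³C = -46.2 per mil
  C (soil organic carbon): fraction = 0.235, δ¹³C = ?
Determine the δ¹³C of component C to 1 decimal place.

Isotope mass balance: δ_bulk = Σ fᵢ·δᵢ.
-31.4 = 0.279×(-9.9) + 0.486×(-46.2) + 0.235×δ_C
0.235·δ_C = -31.4 − (-25.215) = -6.185
δ_C = -6.185 / 0.235 = -26.32 per mil

-26.3 per mil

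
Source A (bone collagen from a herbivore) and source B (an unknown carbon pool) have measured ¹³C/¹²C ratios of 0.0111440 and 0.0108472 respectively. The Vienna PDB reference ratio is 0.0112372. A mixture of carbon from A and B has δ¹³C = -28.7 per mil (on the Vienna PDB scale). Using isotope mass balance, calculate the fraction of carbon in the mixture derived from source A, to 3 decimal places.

δ_A = (0.0111440/0.0112372 − 1)×1000 = (0.991706 − 1)×1000 = -8.294 per mil
δ_B = (0.0108472/0.0112372 − 1)×1000 = (0.965294 − 1)×1000 = -34.706 per mil
f_A = (δ_mix − δ_B)/(δ_A − δ_B) = (-28.7 − (-34.706))/(-8.294 − (-34.706))
f_A = 6.006 / 26.412 = 0.2274

0.227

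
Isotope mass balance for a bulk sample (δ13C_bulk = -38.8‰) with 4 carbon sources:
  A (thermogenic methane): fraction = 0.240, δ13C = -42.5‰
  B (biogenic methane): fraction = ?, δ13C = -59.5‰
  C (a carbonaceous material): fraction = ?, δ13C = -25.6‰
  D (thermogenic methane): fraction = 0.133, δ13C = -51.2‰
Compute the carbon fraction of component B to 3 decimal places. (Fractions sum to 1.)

0.169

Let f_B and f_C be the unknown fractions; fractions sum to 1 so f_B + f_C = 0.627.
Mass balance: Σ fᵢ·δᵢ = δ_bulk ⇒ f_B·(-59.5) + f_C·(-25.6) = -38.8 − (-17.010) = -21.790
Substitute f_C = 0.627 − f_B:
f_B·(-59.5 − -25.6) = -21.790 − 0.627×(-25.6) = -5.739
f_B = -5.739 / -33.9 = 0.1693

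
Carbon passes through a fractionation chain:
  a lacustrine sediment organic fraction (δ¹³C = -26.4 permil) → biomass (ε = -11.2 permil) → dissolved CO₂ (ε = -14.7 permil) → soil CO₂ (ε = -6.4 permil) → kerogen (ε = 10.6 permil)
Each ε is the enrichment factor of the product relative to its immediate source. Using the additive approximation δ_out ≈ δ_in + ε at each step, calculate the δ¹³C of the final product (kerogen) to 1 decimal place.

-48.1 permil

step 1: δ ≈ -26.4 + (-11.2) = -37.6 permil
step 2: δ ≈ -37.6 + (-14.7) = -52.3 permil
step 3: δ ≈ -52.3 + (-6.4) = -58.7 permil
step 4: δ ≈ -58.7 + (10.6) = -48.1 permil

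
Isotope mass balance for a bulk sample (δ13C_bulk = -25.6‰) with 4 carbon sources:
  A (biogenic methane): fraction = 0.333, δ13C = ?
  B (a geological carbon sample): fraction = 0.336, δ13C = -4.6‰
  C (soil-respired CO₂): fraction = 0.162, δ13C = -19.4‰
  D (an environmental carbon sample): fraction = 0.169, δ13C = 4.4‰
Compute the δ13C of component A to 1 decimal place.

Isotope mass balance: δ_bulk = Σ fᵢ·δᵢ.
-25.6 = 0.333×δ_A + 0.336×(-4.6) + 0.162×(-19.4) + 0.169×(4.4)
0.333·δ_A = -25.6 − (-3.945) = -21.655
δ_A = -21.655 / 0.333 = -65.03‰

-65.0‰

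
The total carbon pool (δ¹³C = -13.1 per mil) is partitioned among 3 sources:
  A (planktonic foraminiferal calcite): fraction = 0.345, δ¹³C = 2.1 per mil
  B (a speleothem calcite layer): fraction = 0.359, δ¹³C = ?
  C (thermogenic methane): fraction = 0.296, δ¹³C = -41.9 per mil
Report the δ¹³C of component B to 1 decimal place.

Isotope mass balance: δ_bulk = Σ fᵢ·δᵢ.
-13.1 = 0.345×(2.1) + 0.359×δ_B + 0.296×(-41.9)
0.359·δ_B = -13.1 − (-11.678) = -1.422
δ_B = -1.422 / 0.359 = -3.96 per mil

-4.0 per mil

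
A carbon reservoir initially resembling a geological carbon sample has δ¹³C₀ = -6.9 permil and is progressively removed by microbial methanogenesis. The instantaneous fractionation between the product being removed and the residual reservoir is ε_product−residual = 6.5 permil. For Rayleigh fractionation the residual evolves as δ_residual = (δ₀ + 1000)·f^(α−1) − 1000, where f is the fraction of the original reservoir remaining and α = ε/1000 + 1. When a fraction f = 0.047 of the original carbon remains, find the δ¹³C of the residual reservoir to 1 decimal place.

-26.4 permil

Rayleigh residual: δ_res = (δ₀ + 1000)·f^(α−1) − 1000
α = ε/1000 + 1 = 1.00650, so α − 1 = 0.00650
f^(α−1) = 0.047^(0.00650) = 0.980322
δ_res = (-6.9 + 1000) × 0.980322 − 1000 = 973.558 − 1000 = -26.44 permil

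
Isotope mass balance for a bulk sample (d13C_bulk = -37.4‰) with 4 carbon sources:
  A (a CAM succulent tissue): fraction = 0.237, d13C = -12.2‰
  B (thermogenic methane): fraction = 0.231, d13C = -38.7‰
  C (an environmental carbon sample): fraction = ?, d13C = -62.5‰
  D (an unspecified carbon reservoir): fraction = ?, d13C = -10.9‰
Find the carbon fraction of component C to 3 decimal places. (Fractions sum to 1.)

Let f_C and f_D be the unknown fractions; fractions sum to 1 so f_C + f_D = 0.532.
Mass balance: Σ fᵢ·δᵢ = δ_bulk ⇒ f_C·(-62.5) + f_D·(-10.9) = -37.4 − (-11.831) = -25.569
Substitute f_D = 0.532 − f_C:
f_C·(-62.5 − -10.9) = -25.569 − 0.532×(-10.9) = -19.770
f_C = -19.770 / -51.6 = 0.3831

0.383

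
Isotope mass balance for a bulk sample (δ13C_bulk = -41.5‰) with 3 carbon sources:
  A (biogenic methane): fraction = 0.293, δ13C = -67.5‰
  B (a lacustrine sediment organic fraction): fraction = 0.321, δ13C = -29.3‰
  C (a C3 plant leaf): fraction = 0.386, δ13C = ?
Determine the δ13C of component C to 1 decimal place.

Isotope mass balance: δ_bulk = Σ fᵢ·δᵢ.
-41.5 = 0.293×(-67.5) + 0.321×(-29.3) + 0.386×δ_C
0.386·δ_C = -41.5 − (-29.183) = -12.317
δ_C = -12.317 / 0.386 = -31.91‰

-31.9‰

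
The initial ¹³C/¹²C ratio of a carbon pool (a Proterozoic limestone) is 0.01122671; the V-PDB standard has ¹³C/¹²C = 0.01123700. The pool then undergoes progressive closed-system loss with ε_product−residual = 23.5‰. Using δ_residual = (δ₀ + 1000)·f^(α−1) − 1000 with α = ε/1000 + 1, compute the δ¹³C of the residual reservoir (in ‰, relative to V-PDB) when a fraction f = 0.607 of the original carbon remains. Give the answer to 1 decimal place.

δ₀ = (0.01122671/0.01123700 − 1)×1000 = (0.999084 − 1)×1000 = -0.916‰
α − 1 = ε/1000 = 0.0235
f^(α−1) = 0.607^(0.0235) = 0.988337
δ_res = (-0.916 + 1000) × 0.988337 − 1000 = 987.432 − 1000 = -12.57‰

-12.6‰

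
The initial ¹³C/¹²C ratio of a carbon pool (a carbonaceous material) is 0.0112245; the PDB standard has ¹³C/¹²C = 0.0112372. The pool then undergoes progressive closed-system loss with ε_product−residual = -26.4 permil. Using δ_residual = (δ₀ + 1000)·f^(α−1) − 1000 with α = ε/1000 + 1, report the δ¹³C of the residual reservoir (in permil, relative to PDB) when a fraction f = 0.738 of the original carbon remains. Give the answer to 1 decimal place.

6.9 permil

δ₀ = (0.0112245/0.0112372 − 1)×1000 = (0.998870 − 1)×1000 = -1.130 permil
α − 1 = ε/1000 = -0.0264
f^(α−1) = 0.738^(-0.0264) = 1.008053
δ_res = (-1.130 + 1000) × 1.008053 − 1000 = 1006.914 − 1000 = 6.91 permil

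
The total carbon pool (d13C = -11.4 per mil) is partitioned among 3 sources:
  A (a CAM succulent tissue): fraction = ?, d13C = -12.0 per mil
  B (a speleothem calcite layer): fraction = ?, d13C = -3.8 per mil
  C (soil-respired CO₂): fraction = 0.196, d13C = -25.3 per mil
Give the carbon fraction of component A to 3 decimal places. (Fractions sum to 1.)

0.413

Let f_A and f_B be the unknown fractions; fractions sum to 1 so f_A + f_B = 0.804.
Mass balance: Σ fᵢ·δᵢ = δ_bulk ⇒ f_A·(-12.0) + f_B·(-3.8) = -11.4 − (-4.959) = -6.441
Substitute f_B = 0.804 − f_A:
f_A·(-12.0 − -3.8) = -6.441 − 0.804×(-3.8) = -3.386
f_A = -3.386 / -8.2 = 0.4129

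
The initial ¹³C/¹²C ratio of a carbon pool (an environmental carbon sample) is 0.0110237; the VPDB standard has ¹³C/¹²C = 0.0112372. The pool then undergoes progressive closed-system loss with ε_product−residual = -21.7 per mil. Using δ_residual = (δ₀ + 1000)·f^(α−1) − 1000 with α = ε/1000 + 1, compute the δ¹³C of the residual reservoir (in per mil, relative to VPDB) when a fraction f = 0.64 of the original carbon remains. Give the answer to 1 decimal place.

δ₀ = (0.0110237/0.0112372 − 1)×1000 = (0.981001 − 1)×1000 = -18.999 per mil
α − 1 = ε/1000 = -0.0217
f^(α−1) = 0.64^(-0.0217) = 1.009731
δ_res = (-18.999 + 1000) × 1.009731 − 1000 = 990.547 − 1000 = -9.45 per mil

-9.5 per mil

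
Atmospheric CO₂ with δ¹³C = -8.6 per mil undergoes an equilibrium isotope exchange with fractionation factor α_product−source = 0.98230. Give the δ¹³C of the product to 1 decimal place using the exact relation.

δ_product = (δ_source + 1000)·α − 1000
δ_product = (-8.6 + 1000) × 0.98230 − 1000
δ_product = 973.852 − 1000 = -26.15 per mil

-26.1 per mil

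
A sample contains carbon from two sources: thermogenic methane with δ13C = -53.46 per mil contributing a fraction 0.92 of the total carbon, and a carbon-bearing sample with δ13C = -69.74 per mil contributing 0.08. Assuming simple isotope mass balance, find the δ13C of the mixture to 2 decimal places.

-54.76 per mil

δ_mix = f_A·δ_A + f_B·δ_B
δ_mix = 0.92 × (-53.46) + 0.08 × (-69.74)
δ_mix = -49.183 + -5.579 = -54.762 per mil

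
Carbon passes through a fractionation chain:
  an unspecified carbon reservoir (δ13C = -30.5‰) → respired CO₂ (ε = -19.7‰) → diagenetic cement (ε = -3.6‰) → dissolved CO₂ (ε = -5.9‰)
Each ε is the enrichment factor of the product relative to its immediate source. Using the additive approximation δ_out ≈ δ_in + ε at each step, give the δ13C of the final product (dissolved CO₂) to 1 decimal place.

step 1: δ ≈ -30.5 + (-19.7) = -50.2‰
step 2: δ ≈ -50.2 + (-3.6) = -53.8‰
step 3: δ ≈ -53.8 + (-5.9) = -59.7‰

-59.7‰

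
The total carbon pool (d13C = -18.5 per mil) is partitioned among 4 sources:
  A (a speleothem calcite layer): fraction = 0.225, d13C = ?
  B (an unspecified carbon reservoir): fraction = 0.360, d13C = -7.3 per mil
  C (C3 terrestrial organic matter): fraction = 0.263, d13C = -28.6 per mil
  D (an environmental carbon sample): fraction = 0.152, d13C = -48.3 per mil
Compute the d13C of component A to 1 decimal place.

-4.5 per mil

Isotope mass balance: δ_bulk = Σ fᵢ·δᵢ.
-18.5 = 0.225×δ_A + 0.360×(-7.3) + 0.263×(-28.6) + 0.152×(-48.3)
0.225·δ_A = -18.5 − (-17.491) = -1.009
δ_A = -1.009 / 0.225 = -4.48 per mil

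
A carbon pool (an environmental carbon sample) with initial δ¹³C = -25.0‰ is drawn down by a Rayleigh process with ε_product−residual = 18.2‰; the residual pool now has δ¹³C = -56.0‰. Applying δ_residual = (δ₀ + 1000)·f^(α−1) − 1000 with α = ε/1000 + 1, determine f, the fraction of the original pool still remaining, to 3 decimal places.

0.169

α − 1 = ε/1000 = 0.0182
(δ_res + 1000)/(δ₀ + 1000) = (-56.0 + 1000)/(-25.0 + 1000) = 944.0/975.0 = 0.968205
f = 0.968205^(1/0.0182) = exp(ln(0.968205)/0.0182) = exp(-0.03231/0.0182)
f = exp(-1.7753) = 0.1694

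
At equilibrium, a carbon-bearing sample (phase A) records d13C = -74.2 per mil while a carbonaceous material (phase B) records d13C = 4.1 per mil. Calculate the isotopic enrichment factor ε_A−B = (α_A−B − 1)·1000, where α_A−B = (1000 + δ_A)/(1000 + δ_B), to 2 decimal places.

-77.98 per mil

α_A−B = (1000 + -74.2) / (1000 + 4.1) = 925.8 / 1004.1 = 0.922020
ε_A−B = (0.922020 − 1) × 1000 = -77.980 per mil
(The approximation ε ≈ δ_A − δ_B would give -78.3 per mil.)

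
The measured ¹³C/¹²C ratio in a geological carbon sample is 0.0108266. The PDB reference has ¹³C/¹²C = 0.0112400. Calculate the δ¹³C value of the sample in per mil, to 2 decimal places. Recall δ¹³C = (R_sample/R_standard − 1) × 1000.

-36.78 per mil

δ¹³C = (R_sample / R_standard − 1) × 1000
R_sample / R_standard = 0.0108266 / 0.0112400 = 0.963221
δ¹³C = (0.963221 − 1) × 1000 = -36.779 per mil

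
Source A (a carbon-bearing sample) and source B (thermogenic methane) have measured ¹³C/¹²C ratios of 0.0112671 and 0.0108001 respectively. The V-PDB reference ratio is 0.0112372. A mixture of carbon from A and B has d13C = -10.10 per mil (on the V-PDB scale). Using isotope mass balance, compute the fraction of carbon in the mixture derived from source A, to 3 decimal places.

δ_A = (0.0112671/0.0112372 − 1)×1000 = (1.002661 − 1)×1000 = 2.661 per mil
δ_B = (0.0108001/0.0112372 − 1)×1000 = (0.961102 − 1)×1000 = -38.898 per mil
f_A = (δ_mix − δ_B)/(δ_A − δ_B) = (-10.10 − (-38.898))/(2.661 − (-38.898))
f_A = 28.798 / 41.558 = 0.6929

0.693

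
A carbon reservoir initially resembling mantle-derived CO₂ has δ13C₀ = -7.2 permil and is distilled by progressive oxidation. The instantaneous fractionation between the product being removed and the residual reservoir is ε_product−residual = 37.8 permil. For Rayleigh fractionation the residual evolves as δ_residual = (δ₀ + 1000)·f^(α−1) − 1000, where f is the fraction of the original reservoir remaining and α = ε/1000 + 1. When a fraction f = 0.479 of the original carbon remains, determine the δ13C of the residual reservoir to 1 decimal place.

-34.4 permil

Rayleigh residual: δ_res = (δ₀ + 1000)·f^(α−1) − 1000
α = ε/1000 + 1 = 1.03780, so α − 1 = 0.03780
f^(α−1) = 0.479^(0.03780) = 0.972561
δ_res = (-7.2 + 1000) × 0.972561 − 1000 = 965.558 − 1000 = -34.44 permil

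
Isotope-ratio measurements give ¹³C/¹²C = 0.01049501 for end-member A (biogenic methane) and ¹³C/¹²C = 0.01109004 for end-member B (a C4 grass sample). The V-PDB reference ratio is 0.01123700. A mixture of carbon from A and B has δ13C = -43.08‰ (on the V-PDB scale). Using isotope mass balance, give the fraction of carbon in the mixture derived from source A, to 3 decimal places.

0.567

δ_A = (0.01049501/0.01123700 − 1)×1000 = (0.933969 − 1)×1000 = -66.031‰
δ_B = (0.01109004/0.01123700 − 1)×1000 = (0.986922 − 1)×1000 = -13.078‰
f_A = (δ_mix − δ_B)/(δ_A − δ_B) = (-43.08 − (-13.078))/(-66.031 − (-13.078))
f_A = -30.002 / -52.953 = 0.5666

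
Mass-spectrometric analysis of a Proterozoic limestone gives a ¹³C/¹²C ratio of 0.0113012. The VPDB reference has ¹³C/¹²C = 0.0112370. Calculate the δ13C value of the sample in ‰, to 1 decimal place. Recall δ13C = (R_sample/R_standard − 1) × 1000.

5.7‰

δ13C = (R_sample / R_standard − 1) × 1000
R_sample / R_standard = 0.0113012 / 0.0112370 = 1.005713
δ13C = (1.005713 − 1) × 1000 = 5.71‰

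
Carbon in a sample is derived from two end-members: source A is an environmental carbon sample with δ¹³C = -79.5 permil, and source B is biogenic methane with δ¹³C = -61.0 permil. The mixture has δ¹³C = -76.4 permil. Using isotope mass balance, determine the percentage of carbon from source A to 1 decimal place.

δ_mix = f_A·δ_A + (1 − f_A)·δ_B  ⇒  f_A = (δ_mix − δ_B)/(δ_A − δ_B)
f_A = (-76.4 − (-61.0)) / (-79.5 − (-61.0))
f_A = -15.4 / -18.5 = 0.8324

83.2%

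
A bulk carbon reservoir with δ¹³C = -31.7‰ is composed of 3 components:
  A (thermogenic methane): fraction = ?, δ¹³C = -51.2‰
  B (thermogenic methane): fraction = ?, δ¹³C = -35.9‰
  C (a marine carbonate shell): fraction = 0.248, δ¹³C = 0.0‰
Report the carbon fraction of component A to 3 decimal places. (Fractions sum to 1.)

Let f_A and f_B be the unknown fractions; fractions sum to 1 so f_A + f_B = 0.752.
Mass balance: Σ fᵢ·δᵢ = δ_bulk ⇒ f_A·(-51.2) + f_B·(-35.9) = -31.7 − (0.000) = -31.700
Substitute f_B = 0.752 − f_A:
f_A·(-51.2 − -35.9) = -31.700 − 0.752×(-35.9) = -4.703
f_A = -4.703 / -15.3 = 0.3074

0.307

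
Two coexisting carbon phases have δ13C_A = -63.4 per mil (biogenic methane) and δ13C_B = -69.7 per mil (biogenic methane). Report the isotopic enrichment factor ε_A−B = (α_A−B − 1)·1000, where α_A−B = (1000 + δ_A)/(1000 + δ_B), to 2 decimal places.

6.77 per mil

α_A−B = (1000 + -63.4) / (1000 + -69.7) = 936.6 / 930.3 = 1.006772
ε_A−B = (1.006772 − 1) × 1000 = 6.772 per mil
(The approximation ε ≈ δ_A − δ_B would give 6.3 per mil.)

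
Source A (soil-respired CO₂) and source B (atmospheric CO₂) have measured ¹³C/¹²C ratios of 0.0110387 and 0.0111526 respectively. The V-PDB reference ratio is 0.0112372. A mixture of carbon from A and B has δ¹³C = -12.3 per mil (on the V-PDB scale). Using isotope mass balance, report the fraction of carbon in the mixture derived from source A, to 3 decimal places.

0.471

δ_A = (0.0110387/0.0112372 − 1)×1000 = (0.982335 − 1)×1000 = -17.665 per mil
δ_B = (0.0111526/0.0112372 − 1)×1000 = (0.992471 − 1)×1000 = -7.529 per mil
f_A = (δ_mix − δ_B)/(δ_A − δ_B) = (-12.3 − (-7.529))/(-17.665 − (-7.529))
f_A = -4.771 / -10.136 = 0.4707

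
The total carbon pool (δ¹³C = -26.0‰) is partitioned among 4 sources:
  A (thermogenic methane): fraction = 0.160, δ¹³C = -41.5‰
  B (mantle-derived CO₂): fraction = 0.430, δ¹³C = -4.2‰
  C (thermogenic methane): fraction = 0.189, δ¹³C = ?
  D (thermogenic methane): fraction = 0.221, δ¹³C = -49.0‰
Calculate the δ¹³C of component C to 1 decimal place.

Isotope mass balance: δ_bulk = Σ fᵢ·δᵢ.
-26.0 = 0.160×(-41.5) + 0.430×(-4.2) + 0.189×δ_C + 0.221×(-49.0)
0.189·δ_C = -26.0 − (-19.275) = -6.725
δ_C = -6.725 / 0.189 = -35.58‰

-35.6‰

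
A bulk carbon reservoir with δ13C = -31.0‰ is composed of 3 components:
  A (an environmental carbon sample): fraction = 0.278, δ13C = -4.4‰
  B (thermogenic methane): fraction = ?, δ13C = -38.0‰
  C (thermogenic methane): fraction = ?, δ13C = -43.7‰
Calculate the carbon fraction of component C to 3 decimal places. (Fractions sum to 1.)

0.411

Let f_C and f_B be the unknown fractions; fractions sum to 1 so f_C + f_B = 0.722.
Mass balance: Σ fᵢ·δᵢ = δ_bulk ⇒ f_C·(-43.7) + f_B·(-38.0) = -31.0 − (-1.223) = -29.777
Substitute f_B = 0.722 − f_C:
f_C·(-43.7 − -38.0) = -29.777 − 0.722×(-38.0) = -2.341
f_C = -2.341 / -5.7 = 0.4107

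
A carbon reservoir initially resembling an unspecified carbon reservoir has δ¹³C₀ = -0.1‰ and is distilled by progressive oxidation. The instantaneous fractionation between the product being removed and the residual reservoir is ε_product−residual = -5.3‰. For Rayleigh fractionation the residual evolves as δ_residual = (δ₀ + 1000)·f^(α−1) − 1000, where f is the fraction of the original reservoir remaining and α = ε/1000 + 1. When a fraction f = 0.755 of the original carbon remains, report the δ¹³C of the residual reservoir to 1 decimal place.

Rayleigh residual: δ_res = (δ₀ + 1000)·f^(α−1) − 1000
α = ε/1000 + 1 = 0.99470, so α − 1 = -0.00530
f^(α−1) = 0.755^(-0.00530) = 1.001491
δ_res = (-0.1 + 1000) × 1.001491 − 1000 = 1001.390 − 1000 = 1.39‰

1.4‰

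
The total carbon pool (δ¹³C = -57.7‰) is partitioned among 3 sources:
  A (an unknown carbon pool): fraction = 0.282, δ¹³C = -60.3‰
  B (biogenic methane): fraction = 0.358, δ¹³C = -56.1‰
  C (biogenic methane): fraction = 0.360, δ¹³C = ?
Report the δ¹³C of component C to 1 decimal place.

Isotope mass balance: δ_bulk = Σ fᵢ·δᵢ.
-57.7 = 0.282×(-60.3) + 0.358×(-56.1) + 0.360×δ_C
0.360·δ_C = -57.7 − (-37.088) = -20.612
δ_C = -20.612 / 0.360 = -57.25‰

-57.3‰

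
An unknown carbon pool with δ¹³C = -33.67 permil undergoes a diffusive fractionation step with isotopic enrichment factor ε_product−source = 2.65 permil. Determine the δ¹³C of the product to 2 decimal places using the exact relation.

Exactly, δ_product = (δ_source + 1000)·(ε/1000 + 1) − 1000.
δ_product = (-33.67 + 1000) × (2.65/1000 + 1) − 1000
δ_product = -31.109 permil

-31.11 permil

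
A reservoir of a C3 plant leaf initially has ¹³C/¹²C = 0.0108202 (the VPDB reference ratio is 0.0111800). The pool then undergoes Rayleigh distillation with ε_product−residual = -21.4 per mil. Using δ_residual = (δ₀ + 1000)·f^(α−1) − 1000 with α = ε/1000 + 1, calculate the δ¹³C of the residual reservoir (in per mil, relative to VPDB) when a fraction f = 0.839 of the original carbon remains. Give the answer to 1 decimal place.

-28.5 per mil

δ₀ = (0.0108202/0.0111800 − 1)×1000 = (0.967818 − 1)×1000 = -32.182 per mil
α − 1 = ε/1000 = -0.0214
f^(α−1) = 0.839^(-0.0214) = 1.003764
δ_res = (-32.182 + 1000) × 1.003764 − 1000 = 971.460 − 1000 = -28.54 per mil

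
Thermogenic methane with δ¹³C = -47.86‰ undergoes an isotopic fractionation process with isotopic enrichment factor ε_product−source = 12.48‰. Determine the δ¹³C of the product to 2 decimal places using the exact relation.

-35.98‰

Exactly, δ_product = (δ_source + 1000)·(ε/1000 + 1) − 1000.
δ_product = (-47.86 + 1000) × (12.48/1000 + 1) − 1000
δ_product = -35.977‰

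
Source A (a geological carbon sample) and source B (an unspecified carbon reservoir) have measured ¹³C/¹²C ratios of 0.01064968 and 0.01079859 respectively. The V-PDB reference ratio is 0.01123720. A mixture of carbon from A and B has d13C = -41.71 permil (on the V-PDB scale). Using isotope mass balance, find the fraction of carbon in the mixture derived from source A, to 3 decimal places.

δ_A = (0.01064968/0.01123720 − 1)×1000 = (0.947717 − 1)×1000 = -52.283 permil
δ_B = (0.01079859/0.01123720 − 1)×1000 = (0.960968 − 1)×1000 = -39.032 permil
f_A = (δ_mix − δ_B)/(δ_A − δ_B) = (-41.71 − (-39.032))/(-52.283 − (-39.032))
f_A = -2.678 / -13.252 = 0.2021

0.202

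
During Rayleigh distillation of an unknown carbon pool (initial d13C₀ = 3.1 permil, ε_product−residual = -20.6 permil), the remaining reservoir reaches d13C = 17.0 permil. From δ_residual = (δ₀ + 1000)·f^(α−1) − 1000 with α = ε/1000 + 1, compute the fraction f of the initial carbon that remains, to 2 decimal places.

α − 1 = ε/1000 = -0.0206
(δ_res + 1000)/(δ₀ + 1000) = (17.0 + 1000)/(3.1 + 1000) = 1017.0/1003.1 = 1.013857
f = 1.013857^(1/-0.0206) = exp(ln(1.013857)/-0.0206) = exp(0.01376/-0.0206)
f = exp(-0.6681) = 0.5127

0.51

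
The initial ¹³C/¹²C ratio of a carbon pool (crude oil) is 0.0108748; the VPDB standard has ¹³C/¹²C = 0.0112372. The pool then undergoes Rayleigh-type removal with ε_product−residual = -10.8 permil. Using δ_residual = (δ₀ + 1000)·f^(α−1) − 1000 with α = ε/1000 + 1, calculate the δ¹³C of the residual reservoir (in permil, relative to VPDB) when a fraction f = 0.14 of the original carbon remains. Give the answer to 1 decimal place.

-11.5 permil

δ₀ = (0.0108748/0.0112372 − 1)×1000 = (0.967750 − 1)×1000 = -32.250 permil
α − 1 = ε/1000 = -0.0108
f^(α−1) = 0.14^(-0.0108) = 1.021461
δ_res = (-32.250 + 1000) × 1.021461 − 1000 = 988.519 − 1000 = -11.48 permil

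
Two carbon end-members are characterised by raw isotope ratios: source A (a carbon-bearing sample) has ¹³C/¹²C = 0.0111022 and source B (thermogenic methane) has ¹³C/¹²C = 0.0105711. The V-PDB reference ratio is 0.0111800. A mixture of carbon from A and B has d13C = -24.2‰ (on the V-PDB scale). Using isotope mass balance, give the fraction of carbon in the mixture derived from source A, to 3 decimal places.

δ_A = (0.0111022/0.0111800 − 1)×1000 = (0.993041 − 1)×1000 = -6.959‰
δ_B = (0.0105711/0.0111800 − 1)×1000 = (0.945537 − 1)×1000 = -54.463‰
f_A = (δ_mix − δ_B)/(δ_A − δ_B) = (-24.2 − (-54.463))/(-6.959 − (-54.463))
f_A = 30.263 / 47.504 = 0.6371

0.637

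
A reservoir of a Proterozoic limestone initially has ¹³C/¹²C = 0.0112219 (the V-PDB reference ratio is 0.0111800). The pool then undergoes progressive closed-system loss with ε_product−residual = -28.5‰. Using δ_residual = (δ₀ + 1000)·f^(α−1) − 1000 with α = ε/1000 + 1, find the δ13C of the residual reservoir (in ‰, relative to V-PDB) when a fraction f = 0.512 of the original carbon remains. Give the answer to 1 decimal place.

δ₀ = (0.0112219/0.0111800 − 1)×1000 = (1.003748 − 1)×1000 = 3.748‰
α − 1 = ε/1000 = -0.0285
f^(α−1) = 0.512^(-0.0285) = 1.019262
δ_res = (3.748 + 1000) × 1.019262 − 1000 = 1023.082 − 1000 = 23.08‰

23.1‰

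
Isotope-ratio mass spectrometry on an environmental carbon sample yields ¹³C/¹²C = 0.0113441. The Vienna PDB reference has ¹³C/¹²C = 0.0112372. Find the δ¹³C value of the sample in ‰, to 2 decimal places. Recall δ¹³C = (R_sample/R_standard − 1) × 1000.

δ¹³C = (R_sample / R_standard − 1) × 1000
R_sample / R_standard = 0.0113441 / 0.0112372 = 1.009513
δ¹³C = (1.009513 − 1) × 1000 = 9.513‰

9.51‰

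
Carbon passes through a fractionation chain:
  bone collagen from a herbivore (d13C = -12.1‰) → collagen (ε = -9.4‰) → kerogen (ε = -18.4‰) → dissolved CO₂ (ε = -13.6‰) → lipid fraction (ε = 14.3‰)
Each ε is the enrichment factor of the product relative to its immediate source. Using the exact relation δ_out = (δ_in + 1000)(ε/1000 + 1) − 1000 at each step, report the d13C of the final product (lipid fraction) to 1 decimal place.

-38.9‰

step 1: δ = (-12.10 + 1000)·(-9.4/1000 + 1) − 1000 = -21.39‰
step 2: δ = (-21.39 + 1000)·(-18.4/1000 + 1) − 1000 = -39.39‰
step 3: δ = (-39.39 + 1000)·(-13.6/1000 + 1) − 1000 = -52.46‰
step 4: δ = (-52.46 + 1000)·(14.3/1000 + 1) − 1000 = -38.91‰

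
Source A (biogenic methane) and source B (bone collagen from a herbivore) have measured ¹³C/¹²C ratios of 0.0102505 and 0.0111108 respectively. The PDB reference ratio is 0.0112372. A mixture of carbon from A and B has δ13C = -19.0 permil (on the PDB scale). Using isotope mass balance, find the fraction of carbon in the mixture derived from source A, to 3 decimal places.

0.101

δ_A = (0.0102505/0.0112372 − 1)×1000 = (0.912193 − 1)×1000 = -87.807 permil
δ_B = (0.0111108/0.0112372 − 1)×1000 = (0.988752 − 1)×1000 = -11.248 permil
f_A = (δ_mix − δ_B)/(δ_A − δ_B) = (-19.0 − (-11.248))/(-87.807 − (-11.248))
f_A = -7.752 / -76.558 = 0.1013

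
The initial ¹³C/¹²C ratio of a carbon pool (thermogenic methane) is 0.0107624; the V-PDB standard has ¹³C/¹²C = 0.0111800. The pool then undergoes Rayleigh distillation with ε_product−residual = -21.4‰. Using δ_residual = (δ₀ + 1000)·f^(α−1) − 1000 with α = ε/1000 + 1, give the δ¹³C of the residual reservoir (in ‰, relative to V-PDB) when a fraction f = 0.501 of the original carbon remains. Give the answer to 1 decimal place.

δ₀ = (0.0107624/0.0111800 − 1)×1000 = (0.962648 − 1)×1000 = -37.352‰
α − 1 = ε/1000 = -0.0214
f^(α−1) = 0.501^(-0.0214) = 1.014901
δ_res = (-37.352 + 1000) × 1.014901 − 1000 = 976.992 − 1000 = -23.01‰

-23.0‰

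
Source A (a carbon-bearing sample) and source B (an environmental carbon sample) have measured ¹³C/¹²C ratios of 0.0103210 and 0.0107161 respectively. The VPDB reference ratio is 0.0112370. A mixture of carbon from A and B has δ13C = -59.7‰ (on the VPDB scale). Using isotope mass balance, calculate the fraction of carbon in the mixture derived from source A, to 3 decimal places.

0.380

δ_A = (0.0103210/0.0112370 − 1)×1000 = (0.918484 − 1)×1000 = -81.516‰
δ_B = (0.0107161/0.0112370 − 1)×1000 = (0.953644 − 1)×1000 = -46.356‰
f_A = (δ_mix − δ_B)/(δ_A − δ_B) = (-59.7 − (-46.356))/(-81.516 − (-46.356))
f_A = -13.344 / -35.161 = 0.3795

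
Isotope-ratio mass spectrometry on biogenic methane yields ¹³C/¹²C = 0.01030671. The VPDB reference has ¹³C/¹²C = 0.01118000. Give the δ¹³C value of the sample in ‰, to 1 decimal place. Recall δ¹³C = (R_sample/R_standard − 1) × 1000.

δ¹³C = (R_sample / R_standard − 1) × 1000
R_sample / R_standard = 0.01030671 / 0.01118000 = 0.921888
δ¹³C = (0.921888 − 1) × 1000 = -78.11‰

-78.1‰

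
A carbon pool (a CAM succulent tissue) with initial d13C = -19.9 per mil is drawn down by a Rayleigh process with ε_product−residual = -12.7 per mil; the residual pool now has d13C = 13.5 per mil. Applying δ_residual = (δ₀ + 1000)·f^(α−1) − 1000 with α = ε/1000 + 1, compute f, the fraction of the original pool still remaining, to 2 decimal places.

0.07

α − 1 = ε/1000 = -0.0127
(δ_res + 1000)/(δ₀ + 1000) = (13.5 + 1000)/(-19.9 + 1000) = 1013.5/980.1 = 1.034078
f = 1.034078^(1/-0.0127) = exp(ln(1.034078)/-0.0127) = exp(0.03351/-0.0127)
f = exp(-2.6386) = 0.0715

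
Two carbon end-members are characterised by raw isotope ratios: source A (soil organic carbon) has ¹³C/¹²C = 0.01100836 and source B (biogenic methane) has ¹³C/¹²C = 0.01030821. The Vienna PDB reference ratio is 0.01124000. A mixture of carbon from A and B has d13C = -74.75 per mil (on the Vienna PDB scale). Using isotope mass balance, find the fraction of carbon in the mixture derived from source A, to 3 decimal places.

0.131

δ_A = (0.01100836/0.01124000 − 1)×1000 = (0.979391 − 1)×1000 = -20.609 per mil
δ_B = (0.01030821/0.01124000 − 1)×1000 = (0.917101 − 1)×1000 = -82.899 per mil
f_A = (δ_mix − δ_B)/(δ_A − δ_B) = (-74.75 − (-82.899))/(-20.609 − (-82.899))
f_A = 8.149 / 62.291 = 0.1308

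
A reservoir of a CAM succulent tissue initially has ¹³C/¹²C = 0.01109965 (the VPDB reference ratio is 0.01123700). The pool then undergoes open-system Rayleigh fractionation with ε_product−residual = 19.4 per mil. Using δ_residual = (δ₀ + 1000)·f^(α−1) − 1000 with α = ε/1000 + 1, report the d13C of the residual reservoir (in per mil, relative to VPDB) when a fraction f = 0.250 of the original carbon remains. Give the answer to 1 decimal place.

δ₀ = (0.01109965/0.01123700 − 1)×1000 = (0.987777 − 1)×1000 = -12.223 per mil
α − 1 = ε/1000 = 0.0194
f^(α−1) = 0.250^(0.0194) = 0.973464
δ_res = (-12.223 + 1000) × 0.973464 − 1000 = 961.566 − 1000 = -38.43 per mil

-38.4 per mil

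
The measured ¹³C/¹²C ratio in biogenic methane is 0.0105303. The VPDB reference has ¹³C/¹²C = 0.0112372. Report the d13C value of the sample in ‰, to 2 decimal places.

-62.91‰

d13C = (R_sample / R_standard − 1) × 1000
R_sample / R_standard = 0.0105303 / 0.0112372 = 0.937093
d13C = (0.937093 − 1) × 1000 = -62.907‰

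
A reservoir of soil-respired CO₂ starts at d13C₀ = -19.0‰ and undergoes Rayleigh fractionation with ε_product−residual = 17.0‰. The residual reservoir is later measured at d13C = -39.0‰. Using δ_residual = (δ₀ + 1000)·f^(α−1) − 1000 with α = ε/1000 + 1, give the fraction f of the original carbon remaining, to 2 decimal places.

α − 1 = ε/1000 = 0.0170
(δ_res + 1000)/(δ₀ + 1000) = (-39.0 + 1000)/(-19.0 + 1000) = 961.0/981.0 = 0.979613
f = 0.979613^(1/0.0170) = exp(ln(0.979613)/0.0170) = exp(-0.02060/0.0170)
f = exp(-1.2117) = 0.2977

0.30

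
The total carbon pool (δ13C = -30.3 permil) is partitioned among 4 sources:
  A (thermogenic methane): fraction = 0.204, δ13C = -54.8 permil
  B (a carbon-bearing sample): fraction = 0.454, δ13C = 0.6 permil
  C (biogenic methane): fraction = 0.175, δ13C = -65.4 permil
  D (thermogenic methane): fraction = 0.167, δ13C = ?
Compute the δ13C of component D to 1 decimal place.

Isotope mass balance: δ_bulk = Σ fᵢ·δᵢ.
-30.3 = 0.204×(-54.8) + 0.454×(0.6) + 0.175×(-65.4) + 0.167×δ_D
0.167·δ_D = -30.3 − (-22.352) = -7.948
δ_D = -7.948 / 0.167 = -47.59 permil

-47.6 permil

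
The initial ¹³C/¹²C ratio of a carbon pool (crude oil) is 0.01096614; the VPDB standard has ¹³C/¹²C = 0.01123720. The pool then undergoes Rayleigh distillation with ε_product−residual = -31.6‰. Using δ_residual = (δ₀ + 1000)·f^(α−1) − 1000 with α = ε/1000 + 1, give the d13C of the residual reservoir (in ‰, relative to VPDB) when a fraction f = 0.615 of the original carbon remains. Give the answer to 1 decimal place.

δ₀ = (0.01096614/0.01123720 − 1)×1000 = (0.975878 − 1)×1000 = -24.122‰
α − 1 = ε/1000 = -0.0316
f^(α−1) = 0.615^(-0.0316) = 1.015480
δ_res = (-24.122 + 1000) × 1.015480 − 1000 = 990.985 − 1000 = -9.01‰

-9.0‰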